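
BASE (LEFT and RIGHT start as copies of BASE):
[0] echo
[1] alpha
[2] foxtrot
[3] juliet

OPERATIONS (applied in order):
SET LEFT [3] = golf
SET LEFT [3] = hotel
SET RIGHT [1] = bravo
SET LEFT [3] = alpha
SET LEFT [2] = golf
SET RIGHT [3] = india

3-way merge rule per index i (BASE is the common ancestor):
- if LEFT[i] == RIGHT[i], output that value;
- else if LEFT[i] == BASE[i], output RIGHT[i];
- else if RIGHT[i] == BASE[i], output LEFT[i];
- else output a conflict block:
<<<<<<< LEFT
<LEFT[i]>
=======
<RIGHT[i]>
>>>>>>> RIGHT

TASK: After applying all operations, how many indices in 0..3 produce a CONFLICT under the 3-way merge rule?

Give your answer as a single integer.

Final LEFT:  [echo, alpha, golf, alpha]
Final RIGHT: [echo, bravo, foxtrot, india]
i=0: L=echo R=echo -> agree -> echo
i=1: L=alpha=BASE, R=bravo -> take RIGHT -> bravo
i=2: L=golf, R=foxtrot=BASE -> take LEFT -> golf
i=3: BASE=juliet L=alpha R=india all differ -> CONFLICT
Conflict count: 1

Answer: 1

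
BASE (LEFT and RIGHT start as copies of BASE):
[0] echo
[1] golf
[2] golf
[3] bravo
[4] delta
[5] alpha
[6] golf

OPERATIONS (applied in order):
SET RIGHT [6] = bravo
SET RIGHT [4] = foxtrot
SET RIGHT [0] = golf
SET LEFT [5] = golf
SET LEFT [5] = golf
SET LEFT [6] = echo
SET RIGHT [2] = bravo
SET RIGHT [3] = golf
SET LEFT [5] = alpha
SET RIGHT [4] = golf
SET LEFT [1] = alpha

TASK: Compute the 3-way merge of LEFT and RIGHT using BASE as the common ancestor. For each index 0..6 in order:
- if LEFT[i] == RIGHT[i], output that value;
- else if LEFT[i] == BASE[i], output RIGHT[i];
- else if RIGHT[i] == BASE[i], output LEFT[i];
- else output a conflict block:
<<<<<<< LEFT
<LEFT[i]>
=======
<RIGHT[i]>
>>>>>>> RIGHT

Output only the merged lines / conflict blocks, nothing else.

Final LEFT:  [echo, alpha, golf, bravo, delta, alpha, echo]
Final RIGHT: [golf, golf, bravo, golf, golf, alpha, bravo]
i=0: L=echo=BASE, R=golf -> take RIGHT -> golf
i=1: L=alpha, R=golf=BASE -> take LEFT -> alpha
i=2: L=golf=BASE, R=bravo -> take RIGHT -> bravo
i=3: L=bravo=BASE, R=golf -> take RIGHT -> golf
i=4: L=delta=BASE, R=golf -> take RIGHT -> golf
i=5: L=alpha R=alpha -> agree -> alpha
i=6: BASE=golf L=echo R=bravo all differ -> CONFLICT

Answer: golf
alpha
bravo
golf
golf
alpha
<<<<<<< LEFT
echo
=======
bravo
>>>>>>> RIGHT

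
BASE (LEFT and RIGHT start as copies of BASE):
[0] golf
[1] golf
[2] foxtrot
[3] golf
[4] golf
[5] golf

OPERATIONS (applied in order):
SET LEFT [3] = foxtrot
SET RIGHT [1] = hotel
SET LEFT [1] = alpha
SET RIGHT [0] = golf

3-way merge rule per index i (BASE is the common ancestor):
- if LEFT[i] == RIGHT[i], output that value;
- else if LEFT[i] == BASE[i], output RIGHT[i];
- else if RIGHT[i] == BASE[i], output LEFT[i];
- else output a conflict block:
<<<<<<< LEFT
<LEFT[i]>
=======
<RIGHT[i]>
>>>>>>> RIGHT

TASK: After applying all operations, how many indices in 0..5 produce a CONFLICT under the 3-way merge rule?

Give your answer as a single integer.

Final LEFT:  [golf, alpha, foxtrot, foxtrot, golf, golf]
Final RIGHT: [golf, hotel, foxtrot, golf, golf, golf]
i=0: L=golf R=golf -> agree -> golf
i=1: BASE=golf L=alpha R=hotel all differ -> CONFLICT
i=2: L=foxtrot R=foxtrot -> agree -> foxtrot
i=3: L=foxtrot, R=golf=BASE -> take LEFT -> foxtrot
i=4: L=golf R=golf -> agree -> golf
i=5: L=golf R=golf -> agree -> golf
Conflict count: 1

Answer: 1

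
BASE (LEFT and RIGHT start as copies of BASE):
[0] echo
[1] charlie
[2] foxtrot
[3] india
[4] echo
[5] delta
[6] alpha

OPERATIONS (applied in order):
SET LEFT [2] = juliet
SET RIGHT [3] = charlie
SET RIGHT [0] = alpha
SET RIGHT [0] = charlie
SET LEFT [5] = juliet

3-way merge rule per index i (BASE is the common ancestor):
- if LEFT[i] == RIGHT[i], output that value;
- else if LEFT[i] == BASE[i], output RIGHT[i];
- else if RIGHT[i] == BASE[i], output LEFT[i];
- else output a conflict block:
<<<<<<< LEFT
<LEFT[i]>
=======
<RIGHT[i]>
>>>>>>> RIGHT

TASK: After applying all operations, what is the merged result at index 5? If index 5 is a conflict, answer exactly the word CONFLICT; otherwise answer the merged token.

Final LEFT:  [echo, charlie, juliet, india, echo, juliet, alpha]
Final RIGHT: [charlie, charlie, foxtrot, charlie, echo, delta, alpha]
i=0: L=echo=BASE, R=charlie -> take RIGHT -> charlie
i=1: L=charlie R=charlie -> agree -> charlie
i=2: L=juliet, R=foxtrot=BASE -> take LEFT -> juliet
i=3: L=india=BASE, R=charlie -> take RIGHT -> charlie
i=4: L=echo R=echo -> agree -> echo
i=5: L=juliet, R=delta=BASE -> take LEFT -> juliet
i=6: L=alpha R=alpha -> agree -> alpha
Index 5 -> juliet

Answer: juliet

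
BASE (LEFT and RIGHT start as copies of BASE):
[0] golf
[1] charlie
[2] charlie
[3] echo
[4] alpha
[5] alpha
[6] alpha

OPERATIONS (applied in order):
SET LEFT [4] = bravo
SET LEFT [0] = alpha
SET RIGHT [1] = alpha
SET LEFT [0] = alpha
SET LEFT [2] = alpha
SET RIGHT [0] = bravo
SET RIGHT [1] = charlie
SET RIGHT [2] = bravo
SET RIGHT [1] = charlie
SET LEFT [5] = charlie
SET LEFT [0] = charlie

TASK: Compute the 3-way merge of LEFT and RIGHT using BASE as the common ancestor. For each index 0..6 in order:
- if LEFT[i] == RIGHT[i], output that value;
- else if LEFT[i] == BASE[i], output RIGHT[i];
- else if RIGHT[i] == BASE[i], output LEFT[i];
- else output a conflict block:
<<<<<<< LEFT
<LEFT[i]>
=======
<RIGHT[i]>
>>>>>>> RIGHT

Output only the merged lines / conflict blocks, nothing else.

Final LEFT:  [charlie, charlie, alpha, echo, bravo, charlie, alpha]
Final RIGHT: [bravo, charlie, bravo, echo, alpha, alpha, alpha]
i=0: BASE=golf L=charlie R=bravo all differ -> CONFLICT
i=1: L=charlie R=charlie -> agree -> charlie
i=2: BASE=charlie L=alpha R=bravo all differ -> CONFLICT
i=3: L=echo R=echo -> agree -> echo
i=4: L=bravo, R=alpha=BASE -> take LEFT -> bravo
i=5: L=charlie, R=alpha=BASE -> take LEFT -> charlie
i=6: L=alpha R=alpha -> agree -> alpha

Answer: <<<<<<< LEFT
charlie
=======
bravo
>>>>>>> RIGHT
charlie
<<<<<<< LEFT
alpha
=======
bravo
>>>>>>> RIGHT
echo
bravo
charlie
alpha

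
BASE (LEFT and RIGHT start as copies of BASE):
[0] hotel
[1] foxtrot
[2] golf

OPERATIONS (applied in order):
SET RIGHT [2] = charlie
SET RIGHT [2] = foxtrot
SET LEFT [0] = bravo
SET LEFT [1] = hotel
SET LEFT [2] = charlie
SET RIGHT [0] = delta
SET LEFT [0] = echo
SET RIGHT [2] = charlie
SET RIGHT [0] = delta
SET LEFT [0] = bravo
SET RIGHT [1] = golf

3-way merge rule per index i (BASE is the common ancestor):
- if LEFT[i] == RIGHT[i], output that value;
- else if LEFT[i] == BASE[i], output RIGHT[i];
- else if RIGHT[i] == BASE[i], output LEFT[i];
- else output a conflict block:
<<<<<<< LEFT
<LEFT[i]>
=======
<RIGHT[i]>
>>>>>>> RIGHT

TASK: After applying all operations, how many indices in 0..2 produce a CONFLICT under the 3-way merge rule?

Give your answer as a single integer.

Answer: 2

Derivation:
Final LEFT:  [bravo, hotel, charlie]
Final RIGHT: [delta, golf, charlie]
i=0: BASE=hotel L=bravo R=delta all differ -> CONFLICT
i=1: BASE=foxtrot L=hotel R=golf all differ -> CONFLICT
i=2: L=charlie R=charlie -> agree -> charlie
Conflict count: 2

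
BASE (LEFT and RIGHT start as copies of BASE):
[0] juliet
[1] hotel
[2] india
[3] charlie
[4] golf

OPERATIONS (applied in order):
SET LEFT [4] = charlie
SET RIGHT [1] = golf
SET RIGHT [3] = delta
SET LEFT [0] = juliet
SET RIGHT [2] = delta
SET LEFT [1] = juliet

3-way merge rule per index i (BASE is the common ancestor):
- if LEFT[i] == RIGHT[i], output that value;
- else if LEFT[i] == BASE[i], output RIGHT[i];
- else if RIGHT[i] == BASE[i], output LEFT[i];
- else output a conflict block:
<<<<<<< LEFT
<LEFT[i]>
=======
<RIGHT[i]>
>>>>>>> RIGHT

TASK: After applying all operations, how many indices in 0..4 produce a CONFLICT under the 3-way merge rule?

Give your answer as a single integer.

Answer: 1

Derivation:
Final LEFT:  [juliet, juliet, india, charlie, charlie]
Final RIGHT: [juliet, golf, delta, delta, golf]
i=0: L=juliet R=juliet -> agree -> juliet
i=1: BASE=hotel L=juliet R=golf all differ -> CONFLICT
i=2: L=india=BASE, R=delta -> take RIGHT -> delta
i=3: L=charlie=BASE, R=delta -> take RIGHT -> delta
i=4: L=charlie, R=golf=BASE -> take LEFT -> charlie
Conflict count: 1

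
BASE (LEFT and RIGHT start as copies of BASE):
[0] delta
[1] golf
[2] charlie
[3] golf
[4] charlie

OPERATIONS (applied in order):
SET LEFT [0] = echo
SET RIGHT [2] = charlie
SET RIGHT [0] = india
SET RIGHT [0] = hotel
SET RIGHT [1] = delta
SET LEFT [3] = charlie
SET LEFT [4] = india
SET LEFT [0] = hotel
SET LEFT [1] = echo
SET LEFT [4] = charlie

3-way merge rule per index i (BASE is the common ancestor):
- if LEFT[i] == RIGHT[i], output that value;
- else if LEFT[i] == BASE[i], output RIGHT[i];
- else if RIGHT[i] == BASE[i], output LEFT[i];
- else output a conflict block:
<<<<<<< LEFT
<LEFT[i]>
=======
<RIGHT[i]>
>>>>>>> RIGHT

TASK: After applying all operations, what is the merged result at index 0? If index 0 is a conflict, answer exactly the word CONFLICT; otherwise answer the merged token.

Final LEFT:  [hotel, echo, charlie, charlie, charlie]
Final RIGHT: [hotel, delta, charlie, golf, charlie]
i=0: L=hotel R=hotel -> agree -> hotel
i=1: BASE=golf L=echo R=delta all differ -> CONFLICT
i=2: L=charlie R=charlie -> agree -> charlie
i=3: L=charlie, R=golf=BASE -> take LEFT -> charlie
i=4: L=charlie R=charlie -> agree -> charlie
Index 0 -> hotel

Answer: hotel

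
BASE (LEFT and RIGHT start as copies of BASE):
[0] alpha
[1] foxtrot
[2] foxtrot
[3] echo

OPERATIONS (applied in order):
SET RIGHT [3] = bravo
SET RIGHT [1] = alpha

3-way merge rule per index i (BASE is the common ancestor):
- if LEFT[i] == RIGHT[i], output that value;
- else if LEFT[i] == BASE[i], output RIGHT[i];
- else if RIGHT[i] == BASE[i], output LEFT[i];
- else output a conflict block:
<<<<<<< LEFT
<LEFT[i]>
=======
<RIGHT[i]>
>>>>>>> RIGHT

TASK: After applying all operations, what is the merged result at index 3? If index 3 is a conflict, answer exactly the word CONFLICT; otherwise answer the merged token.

Answer: bravo

Derivation:
Final LEFT:  [alpha, foxtrot, foxtrot, echo]
Final RIGHT: [alpha, alpha, foxtrot, bravo]
i=0: L=alpha R=alpha -> agree -> alpha
i=1: L=foxtrot=BASE, R=alpha -> take RIGHT -> alpha
i=2: L=foxtrot R=foxtrot -> agree -> foxtrot
i=3: L=echo=BASE, R=bravo -> take RIGHT -> bravo
Index 3 -> bravo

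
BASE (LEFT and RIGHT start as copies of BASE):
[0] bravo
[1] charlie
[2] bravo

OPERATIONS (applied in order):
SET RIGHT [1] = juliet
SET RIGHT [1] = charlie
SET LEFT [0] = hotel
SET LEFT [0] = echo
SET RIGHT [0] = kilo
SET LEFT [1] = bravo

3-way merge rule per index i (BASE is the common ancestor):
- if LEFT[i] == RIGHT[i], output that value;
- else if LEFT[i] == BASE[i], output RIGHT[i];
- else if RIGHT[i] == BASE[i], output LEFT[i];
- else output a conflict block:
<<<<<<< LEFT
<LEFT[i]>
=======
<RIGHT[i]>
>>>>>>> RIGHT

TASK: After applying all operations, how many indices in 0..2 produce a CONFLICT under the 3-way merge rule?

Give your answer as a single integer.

Answer: 1

Derivation:
Final LEFT:  [echo, bravo, bravo]
Final RIGHT: [kilo, charlie, bravo]
i=0: BASE=bravo L=echo R=kilo all differ -> CONFLICT
i=1: L=bravo, R=charlie=BASE -> take LEFT -> bravo
i=2: L=bravo R=bravo -> agree -> bravo
Conflict count: 1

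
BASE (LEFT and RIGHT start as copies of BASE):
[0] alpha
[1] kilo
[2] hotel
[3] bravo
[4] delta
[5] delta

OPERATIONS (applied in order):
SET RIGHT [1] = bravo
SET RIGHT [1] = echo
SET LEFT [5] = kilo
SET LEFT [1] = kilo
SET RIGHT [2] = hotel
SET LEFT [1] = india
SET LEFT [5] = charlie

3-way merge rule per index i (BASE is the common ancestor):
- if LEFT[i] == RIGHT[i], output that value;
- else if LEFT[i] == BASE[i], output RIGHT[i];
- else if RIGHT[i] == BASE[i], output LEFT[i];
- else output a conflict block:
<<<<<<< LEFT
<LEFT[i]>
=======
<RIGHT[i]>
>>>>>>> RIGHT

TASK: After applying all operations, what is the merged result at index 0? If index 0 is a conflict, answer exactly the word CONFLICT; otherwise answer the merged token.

Answer: alpha

Derivation:
Final LEFT:  [alpha, india, hotel, bravo, delta, charlie]
Final RIGHT: [alpha, echo, hotel, bravo, delta, delta]
i=0: L=alpha R=alpha -> agree -> alpha
i=1: BASE=kilo L=india R=echo all differ -> CONFLICT
i=2: L=hotel R=hotel -> agree -> hotel
i=3: L=bravo R=bravo -> agree -> bravo
i=4: L=delta R=delta -> agree -> delta
i=5: L=charlie, R=delta=BASE -> take LEFT -> charlie
Index 0 -> alpha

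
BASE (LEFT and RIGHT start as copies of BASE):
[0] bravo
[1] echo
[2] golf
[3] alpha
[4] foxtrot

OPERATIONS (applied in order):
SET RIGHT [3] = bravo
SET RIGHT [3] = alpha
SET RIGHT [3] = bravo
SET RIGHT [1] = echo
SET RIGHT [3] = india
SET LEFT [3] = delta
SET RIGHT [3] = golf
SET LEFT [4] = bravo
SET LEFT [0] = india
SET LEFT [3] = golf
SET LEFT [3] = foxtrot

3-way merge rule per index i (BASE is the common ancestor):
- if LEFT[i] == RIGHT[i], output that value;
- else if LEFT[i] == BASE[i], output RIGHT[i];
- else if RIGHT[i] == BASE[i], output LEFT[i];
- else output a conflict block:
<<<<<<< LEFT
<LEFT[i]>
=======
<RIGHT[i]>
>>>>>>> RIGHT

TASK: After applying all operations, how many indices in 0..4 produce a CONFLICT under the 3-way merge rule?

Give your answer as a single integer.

Answer: 1

Derivation:
Final LEFT:  [india, echo, golf, foxtrot, bravo]
Final RIGHT: [bravo, echo, golf, golf, foxtrot]
i=0: L=india, R=bravo=BASE -> take LEFT -> india
i=1: L=echo R=echo -> agree -> echo
i=2: L=golf R=golf -> agree -> golf
i=3: BASE=alpha L=foxtrot R=golf all differ -> CONFLICT
i=4: L=bravo, R=foxtrot=BASE -> take LEFT -> bravo
Conflict count: 1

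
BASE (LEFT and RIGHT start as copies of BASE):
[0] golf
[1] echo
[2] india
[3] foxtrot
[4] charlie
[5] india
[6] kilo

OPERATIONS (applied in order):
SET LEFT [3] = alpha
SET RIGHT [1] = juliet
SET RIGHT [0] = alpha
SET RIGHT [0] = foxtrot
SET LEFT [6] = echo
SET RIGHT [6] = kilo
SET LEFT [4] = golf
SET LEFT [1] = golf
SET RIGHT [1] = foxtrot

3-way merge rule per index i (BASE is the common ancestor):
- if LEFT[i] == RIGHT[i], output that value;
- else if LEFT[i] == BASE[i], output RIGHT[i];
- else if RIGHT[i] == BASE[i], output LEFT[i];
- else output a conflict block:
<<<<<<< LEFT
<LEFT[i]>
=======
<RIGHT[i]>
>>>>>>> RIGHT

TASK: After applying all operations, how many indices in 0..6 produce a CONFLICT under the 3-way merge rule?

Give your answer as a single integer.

Final LEFT:  [golf, golf, india, alpha, golf, india, echo]
Final RIGHT: [foxtrot, foxtrot, india, foxtrot, charlie, india, kilo]
i=0: L=golf=BASE, R=foxtrot -> take RIGHT -> foxtrot
i=1: BASE=echo L=golf R=foxtrot all differ -> CONFLICT
i=2: L=india R=india -> agree -> india
i=3: L=alpha, R=foxtrot=BASE -> take LEFT -> alpha
i=4: L=golf, R=charlie=BASE -> take LEFT -> golf
i=5: L=india R=india -> agree -> india
i=6: L=echo, R=kilo=BASE -> take LEFT -> echo
Conflict count: 1

Answer: 1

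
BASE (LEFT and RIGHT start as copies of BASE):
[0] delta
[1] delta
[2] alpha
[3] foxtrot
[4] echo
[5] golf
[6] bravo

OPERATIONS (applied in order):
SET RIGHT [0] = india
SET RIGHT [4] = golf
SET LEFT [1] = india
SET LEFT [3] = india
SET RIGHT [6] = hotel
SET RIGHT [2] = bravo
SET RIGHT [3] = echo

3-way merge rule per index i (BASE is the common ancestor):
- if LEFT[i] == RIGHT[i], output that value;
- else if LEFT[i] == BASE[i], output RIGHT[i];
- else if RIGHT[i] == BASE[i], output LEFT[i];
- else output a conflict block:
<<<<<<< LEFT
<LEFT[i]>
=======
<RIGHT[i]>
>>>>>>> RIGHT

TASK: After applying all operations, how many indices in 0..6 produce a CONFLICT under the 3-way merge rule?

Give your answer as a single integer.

Final LEFT:  [delta, india, alpha, india, echo, golf, bravo]
Final RIGHT: [india, delta, bravo, echo, golf, golf, hotel]
i=0: L=delta=BASE, R=india -> take RIGHT -> india
i=1: L=india, R=delta=BASE -> take LEFT -> india
i=2: L=alpha=BASE, R=bravo -> take RIGHT -> bravo
i=3: BASE=foxtrot L=india R=echo all differ -> CONFLICT
i=4: L=echo=BASE, R=golf -> take RIGHT -> golf
i=5: L=golf R=golf -> agree -> golf
i=6: L=bravo=BASE, R=hotel -> take RIGHT -> hotel
Conflict count: 1

Answer: 1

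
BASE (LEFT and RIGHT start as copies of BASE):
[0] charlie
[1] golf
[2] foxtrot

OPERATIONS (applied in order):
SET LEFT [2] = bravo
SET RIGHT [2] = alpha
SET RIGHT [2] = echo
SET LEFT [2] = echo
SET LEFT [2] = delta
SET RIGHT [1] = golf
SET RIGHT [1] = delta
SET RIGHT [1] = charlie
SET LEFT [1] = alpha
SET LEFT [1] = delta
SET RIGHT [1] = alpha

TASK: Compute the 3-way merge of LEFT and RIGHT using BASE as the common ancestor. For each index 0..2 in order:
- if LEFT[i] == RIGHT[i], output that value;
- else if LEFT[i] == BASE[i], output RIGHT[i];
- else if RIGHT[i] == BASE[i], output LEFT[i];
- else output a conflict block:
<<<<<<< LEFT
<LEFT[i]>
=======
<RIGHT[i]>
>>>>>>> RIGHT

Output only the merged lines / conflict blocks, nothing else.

Answer: charlie
<<<<<<< LEFT
delta
=======
alpha
>>>>>>> RIGHT
<<<<<<< LEFT
delta
=======
echo
>>>>>>> RIGHT

Derivation:
Final LEFT:  [charlie, delta, delta]
Final RIGHT: [charlie, alpha, echo]
i=0: L=charlie R=charlie -> agree -> charlie
i=1: BASE=golf L=delta R=alpha all differ -> CONFLICT
i=2: BASE=foxtrot L=delta R=echo all differ -> CONFLICT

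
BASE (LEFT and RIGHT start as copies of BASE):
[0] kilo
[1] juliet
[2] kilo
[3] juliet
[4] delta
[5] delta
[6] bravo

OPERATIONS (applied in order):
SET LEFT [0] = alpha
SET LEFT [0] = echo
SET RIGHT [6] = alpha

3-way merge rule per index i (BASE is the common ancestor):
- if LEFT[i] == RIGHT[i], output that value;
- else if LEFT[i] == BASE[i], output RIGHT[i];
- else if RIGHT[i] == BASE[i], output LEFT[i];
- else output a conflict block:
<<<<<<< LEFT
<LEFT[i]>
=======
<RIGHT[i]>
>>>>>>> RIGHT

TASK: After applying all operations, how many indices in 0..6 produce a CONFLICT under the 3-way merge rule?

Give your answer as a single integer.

Answer: 0

Derivation:
Final LEFT:  [echo, juliet, kilo, juliet, delta, delta, bravo]
Final RIGHT: [kilo, juliet, kilo, juliet, delta, delta, alpha]
i=0: L=echo, R=kilo=BASE -> take LEFT -> echo
i=1: L=juliet R=juliet -> agree -> juliet
i=2: L=kilo R=kilo -> agree -> kilo
i=3: L=juliet R=juliet -> agree -> juliet
i=4: L=delta R=delta -> agree -> delta
i=5: L=delta R=delta -> agree -> delta
i=6: L=bravo=BASE, R=alpha -> take RIGHT -> alpha
Conflict count: 0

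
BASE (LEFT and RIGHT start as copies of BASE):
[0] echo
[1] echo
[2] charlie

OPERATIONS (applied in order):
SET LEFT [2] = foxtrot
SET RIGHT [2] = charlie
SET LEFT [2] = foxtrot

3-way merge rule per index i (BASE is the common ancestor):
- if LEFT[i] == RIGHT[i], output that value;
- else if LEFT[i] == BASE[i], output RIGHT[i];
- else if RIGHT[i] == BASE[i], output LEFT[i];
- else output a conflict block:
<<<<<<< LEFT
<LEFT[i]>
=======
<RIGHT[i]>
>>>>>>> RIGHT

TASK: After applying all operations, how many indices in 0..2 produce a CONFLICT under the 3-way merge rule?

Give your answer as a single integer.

Answer: 0

Derivation:
Final LEFT:  [echo, echo, foxtrot]
Final RIGHT: [echo, echo, charlie]
i=0: L=echo R=echo -> agree -> echo
i=1: L=echo R=echo -> agree -> echo
i=2: L=foxtrot, R=charlie=BASE -> take LEFT -> foxtrot
Conflict count: 0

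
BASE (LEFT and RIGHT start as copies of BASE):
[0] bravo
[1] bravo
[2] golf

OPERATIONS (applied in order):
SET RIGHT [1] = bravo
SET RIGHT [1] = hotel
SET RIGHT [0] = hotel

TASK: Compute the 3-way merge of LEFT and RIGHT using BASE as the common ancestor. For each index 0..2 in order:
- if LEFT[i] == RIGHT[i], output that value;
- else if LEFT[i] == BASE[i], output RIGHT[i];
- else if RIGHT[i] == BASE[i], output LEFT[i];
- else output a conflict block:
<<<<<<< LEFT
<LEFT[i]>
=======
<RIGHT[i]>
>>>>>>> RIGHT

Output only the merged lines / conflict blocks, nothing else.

Final LEFT:  [bravo, bravo, golf]
Final RIGHT: [hotel, hotel, golf]
i=0: L=bravo=BASE, R=hotel -> take RIGHT -> hotel
i=1: L=bravo=BASE, R=hotel -> take RIGHT -> hotel
i=2: L=golf R=golf -> agree -> golf

Answer: hotel
hotel
golf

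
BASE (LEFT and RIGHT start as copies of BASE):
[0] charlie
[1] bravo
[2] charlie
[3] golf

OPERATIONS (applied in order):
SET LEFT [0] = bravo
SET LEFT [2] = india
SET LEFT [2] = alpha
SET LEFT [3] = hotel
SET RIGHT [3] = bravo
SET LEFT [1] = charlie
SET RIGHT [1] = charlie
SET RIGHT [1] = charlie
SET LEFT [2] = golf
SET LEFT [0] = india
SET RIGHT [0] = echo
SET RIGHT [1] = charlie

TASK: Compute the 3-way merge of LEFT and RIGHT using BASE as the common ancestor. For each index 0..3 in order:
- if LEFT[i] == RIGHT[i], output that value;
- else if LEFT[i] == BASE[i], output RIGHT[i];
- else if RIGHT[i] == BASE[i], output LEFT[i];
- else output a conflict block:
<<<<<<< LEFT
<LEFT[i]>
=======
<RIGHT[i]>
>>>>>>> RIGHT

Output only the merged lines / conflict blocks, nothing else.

Answer: <<<<<<< LEFT
india
=======
echo
>>>>>>> RIGHT
charlie
golf
<<<<<<< LEFT
hotel
=======
bravo
>>>>>>> RIGHT

Derivation:
Final LEFT:  [india, charlie, golf, hotel]
Final RIGHT: [echo, charlie, charlie, bravo]
i=0: BASE=charlie L=india R=echo all differ -> CONFLICT
i=1: L=charlie R=charlie -> agree -> charlie
i=2: L=golf, R=charlie=BASE -> take LEFT -> golf
i=3: BASE=golf L=hotel R=bravo all differ -> CONFLICT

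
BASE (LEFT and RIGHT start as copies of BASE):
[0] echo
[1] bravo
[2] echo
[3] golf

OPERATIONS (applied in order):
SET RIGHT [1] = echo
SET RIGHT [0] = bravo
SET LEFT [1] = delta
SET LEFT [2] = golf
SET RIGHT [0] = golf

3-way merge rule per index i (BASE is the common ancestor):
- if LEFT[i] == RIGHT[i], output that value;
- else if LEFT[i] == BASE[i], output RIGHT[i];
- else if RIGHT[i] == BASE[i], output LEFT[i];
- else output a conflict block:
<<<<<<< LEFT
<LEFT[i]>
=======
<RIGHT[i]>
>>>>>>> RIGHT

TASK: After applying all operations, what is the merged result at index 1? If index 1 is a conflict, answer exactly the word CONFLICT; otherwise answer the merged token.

Answer: CONFLICT

Derivation:
Final LEFT:  [echo, delta, golf, golf]
Final RIGHT: [golf, echo, echo, golf]
i=0: L=echo=BASE, R=golf -> take RIGHT -> golf
i=1: BASE=bravo L=delta R=echo all differ -> CONFLICT
i=2: L=golf, R=echo=BASE -> take LEFT -> golf
i=3: L=golf R=golf -> agree -> golf
Index 1 -> CONFLICT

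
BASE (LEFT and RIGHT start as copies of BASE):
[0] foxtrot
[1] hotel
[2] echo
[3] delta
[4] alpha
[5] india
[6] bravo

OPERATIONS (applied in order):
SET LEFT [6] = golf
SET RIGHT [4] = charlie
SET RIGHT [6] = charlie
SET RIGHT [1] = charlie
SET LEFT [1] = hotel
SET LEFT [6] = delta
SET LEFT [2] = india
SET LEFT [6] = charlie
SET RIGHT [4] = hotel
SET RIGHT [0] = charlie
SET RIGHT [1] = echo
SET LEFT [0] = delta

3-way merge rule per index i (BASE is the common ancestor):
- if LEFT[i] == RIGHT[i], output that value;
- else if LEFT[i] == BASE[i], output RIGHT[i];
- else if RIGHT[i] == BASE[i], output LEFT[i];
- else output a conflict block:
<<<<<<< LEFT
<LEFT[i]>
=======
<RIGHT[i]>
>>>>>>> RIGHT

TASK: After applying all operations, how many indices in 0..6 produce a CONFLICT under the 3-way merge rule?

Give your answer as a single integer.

Answer: 1

Derivation:
Final LEFT:  [delta, hotel, india, delta, alpha, india, charlie]
Final RIGHT: [charlie, echo, echo, delta, hotel, india, charlie]
i=0: BASE=foxtrot L=delta R=charlie all differ -> CONFLICT
i=1: L=hotel=BASE, R=echo -> take RIGHT -> echo
i=2: L=india, R=echo=BASE -> take LEFT -> india
i=3: L=delta R=delta -> agree -> delta
i=4: L=alpha=BASE, R=hotel -> take RIGHT -> hotel
i=5: L=india R=india -> agree -> india
i=6: L=charlie R=charlie -> agree -> charlie
Conflict count: 1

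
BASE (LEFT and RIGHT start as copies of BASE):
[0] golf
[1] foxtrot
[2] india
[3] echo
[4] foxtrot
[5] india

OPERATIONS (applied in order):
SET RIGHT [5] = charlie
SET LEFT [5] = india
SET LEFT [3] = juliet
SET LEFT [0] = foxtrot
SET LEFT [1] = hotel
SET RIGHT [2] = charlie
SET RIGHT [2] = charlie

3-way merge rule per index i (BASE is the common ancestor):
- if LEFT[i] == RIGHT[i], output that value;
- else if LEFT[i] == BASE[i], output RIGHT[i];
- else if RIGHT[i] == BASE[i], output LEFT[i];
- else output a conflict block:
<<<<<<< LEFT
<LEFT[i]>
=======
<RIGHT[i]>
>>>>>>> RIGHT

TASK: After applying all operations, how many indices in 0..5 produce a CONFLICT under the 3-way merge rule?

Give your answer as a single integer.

Final LEFT:  [foxtrot, hotel, india, juliet, foxtrot, india]
Final RIGHT: [golf, foxtrot, charlie, echo, foxtrot, charlie]
i=0: L=foxtrot, R=golf=BASE -> take LEFT -> foxtrot
i=1: L=hotel, R=foxtrot=BASE -> take LEFT -> hotel
i=2: L=india=BASE, R=charlie -> take RIGHT -> charlie
i=3: L=juliet, R=echo=BASE -> take LEFT -> juliet
i=4: L=foxtrot R=foxtrot -> agree -> foxtrot
i=5: L=india=BASE, R=charlie -> take RIGHT -> charlie
Conflict count: 0

Answer: 0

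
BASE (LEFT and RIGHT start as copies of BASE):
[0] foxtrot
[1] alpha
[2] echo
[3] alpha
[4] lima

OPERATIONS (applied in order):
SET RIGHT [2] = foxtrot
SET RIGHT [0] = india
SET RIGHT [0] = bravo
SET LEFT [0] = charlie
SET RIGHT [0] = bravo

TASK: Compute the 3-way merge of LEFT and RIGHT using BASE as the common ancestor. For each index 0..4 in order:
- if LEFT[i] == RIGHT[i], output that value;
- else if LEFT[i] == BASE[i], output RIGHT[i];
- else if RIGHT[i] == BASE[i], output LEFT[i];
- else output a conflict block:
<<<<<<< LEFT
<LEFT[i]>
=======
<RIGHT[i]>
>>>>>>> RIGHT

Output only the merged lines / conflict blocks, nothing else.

Answer: <<<<<<< LEFT
charlie
=======
bravo
>>>>>>> RIGHT
alpha
foxtrot
alpha
lima

Derivation:
Final LEFT:  [charlie, alpha, echo, alpha, lima]
Final RIGHT: [bravo, alpha, foxtrot, alpha, lima]
i=0: BASE=foxtrot L=charlie R=bravo all differ -> CONFLICT
i=1: L=alpha R=alpha -> agree -> alpha
i=2: L=echo=BASE, R=foxtrot -> take RIGHT -> foxtrot
i=3: L=alpha R=alpha -> agree -> alpha
i=4: L=lima R=lima -> agree -> lima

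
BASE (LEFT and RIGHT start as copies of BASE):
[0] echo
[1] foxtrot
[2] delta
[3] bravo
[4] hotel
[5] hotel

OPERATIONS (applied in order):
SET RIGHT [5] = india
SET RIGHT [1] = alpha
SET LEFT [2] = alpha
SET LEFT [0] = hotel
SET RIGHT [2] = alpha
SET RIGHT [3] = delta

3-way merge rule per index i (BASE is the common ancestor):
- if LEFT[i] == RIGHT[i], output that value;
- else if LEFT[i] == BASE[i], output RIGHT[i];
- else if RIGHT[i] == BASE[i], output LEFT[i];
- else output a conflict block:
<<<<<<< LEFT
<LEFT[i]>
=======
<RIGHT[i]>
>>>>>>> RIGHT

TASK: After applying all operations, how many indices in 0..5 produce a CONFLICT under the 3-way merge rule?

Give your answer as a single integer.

Final LEFT:  [hotel, foxtrot, alpha, bravo, hotel, hotel]
Final RIGHT: [echo, alpha, alpha, delta, hotel, india]
i=0: L=hotel, R=echo=BASE -> take LEFT -> hotel
i=1: L=foxtrot=BASE, R=alpha -> take RIGHT -> alpha
i=2: L=alpha R=alpha -> agree -> alpha
i=3: L=bravo=BASE, R=delta -> take RIGHT -> delta
i=4: L=hotel R=hotel -> agree -> hotel
i=5: L=hotel=BASE, R=india -> take RIGHT -> india
Conflict count: 0

Answer: 0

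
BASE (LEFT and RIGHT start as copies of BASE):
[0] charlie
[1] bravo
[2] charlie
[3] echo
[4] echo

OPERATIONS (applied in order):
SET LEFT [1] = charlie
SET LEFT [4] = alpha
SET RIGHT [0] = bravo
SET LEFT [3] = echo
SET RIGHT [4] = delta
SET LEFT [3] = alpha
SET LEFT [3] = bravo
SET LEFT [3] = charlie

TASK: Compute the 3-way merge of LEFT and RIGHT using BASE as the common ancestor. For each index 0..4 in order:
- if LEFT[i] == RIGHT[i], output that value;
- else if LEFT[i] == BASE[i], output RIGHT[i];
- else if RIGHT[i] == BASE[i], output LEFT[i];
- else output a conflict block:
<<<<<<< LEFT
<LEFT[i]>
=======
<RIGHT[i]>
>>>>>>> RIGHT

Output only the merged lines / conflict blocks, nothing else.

Answer: bravo
charlie
charlie
charlie
<<<<<<< LEFT
alpha
=======
delta
>>>>>>> RIGHT

Derivation:
Final LEFT:  [charlie, charlie, charlie, charlie, alpha]
Final RIGHT: [bravo, bravo, charlie, echo, delta]
i=0: L=charlie=BASE, R=bravo -> take RIGHT -> bravo
i=1: L=charlie, R=bravo=BASE -> take LEFT -> charlie
i=2: L=charlie R=charlie -> agree -> charlie
i=3: L=charlie, R=echo=BASE -> take LEFT -> charlie
i=4: BASE=echo L=alpha R=delta all differ -> CONFLICT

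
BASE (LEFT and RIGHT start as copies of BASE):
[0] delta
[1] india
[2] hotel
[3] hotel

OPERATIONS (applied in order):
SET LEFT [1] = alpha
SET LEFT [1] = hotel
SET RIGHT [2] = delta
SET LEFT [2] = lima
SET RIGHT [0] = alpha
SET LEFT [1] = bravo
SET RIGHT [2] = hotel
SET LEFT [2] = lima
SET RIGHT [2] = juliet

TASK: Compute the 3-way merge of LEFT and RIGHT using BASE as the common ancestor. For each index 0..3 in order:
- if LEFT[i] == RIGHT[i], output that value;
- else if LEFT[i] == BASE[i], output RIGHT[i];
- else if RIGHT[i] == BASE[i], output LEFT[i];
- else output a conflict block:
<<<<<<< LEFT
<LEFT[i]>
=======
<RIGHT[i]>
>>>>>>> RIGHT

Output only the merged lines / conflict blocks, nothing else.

Answer: alpha
bravo
<<<<<<< LEFT
lima
=======
juliet
>>>>>>> RIGHT
hotel

Derivation:
Final LEFT:  [delta, bravo, lima, hotel]
Final RIGHT: [alpha, india, juliet, hotel]
i=0: L=delta=BASE, R=alpha -> take RIGHT -> alpha
i=1: L=bravo, R=india=BASE -> take LEFT -> bravo
i=2: BASE=hotel L=lima R=juliet all differ -> CONFLICT
i=3: L=hotel R=hotel -> agree -> hotel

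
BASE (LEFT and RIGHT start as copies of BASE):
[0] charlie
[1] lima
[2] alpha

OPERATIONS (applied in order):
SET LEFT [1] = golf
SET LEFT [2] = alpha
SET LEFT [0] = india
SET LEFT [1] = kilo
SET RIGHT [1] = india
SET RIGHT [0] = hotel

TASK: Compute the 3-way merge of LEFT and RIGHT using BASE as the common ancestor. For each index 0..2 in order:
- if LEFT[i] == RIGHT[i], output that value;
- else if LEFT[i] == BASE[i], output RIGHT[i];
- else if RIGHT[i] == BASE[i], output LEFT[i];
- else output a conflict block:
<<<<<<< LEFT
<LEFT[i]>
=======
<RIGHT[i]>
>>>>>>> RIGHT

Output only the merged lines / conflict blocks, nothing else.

Final LEFT:  [india, kilo, alpha]
Final RIGHT: [hotel, india, alpha]
i=0: BASE=charlie L=india R=hotel all differ -> CONFLICT
i=1: BASE=lima L=kilo R=india all differ -> CONFLICT
i=2: L=alpha R=alpha -> agree -> alpha

Answer: <<<<<<< LEFT
india
=======
hotel
>>>>>>> RIGHT
<<<<<<< LEFT
kilo
=======
india
>>>>>>> RIGHT
alpha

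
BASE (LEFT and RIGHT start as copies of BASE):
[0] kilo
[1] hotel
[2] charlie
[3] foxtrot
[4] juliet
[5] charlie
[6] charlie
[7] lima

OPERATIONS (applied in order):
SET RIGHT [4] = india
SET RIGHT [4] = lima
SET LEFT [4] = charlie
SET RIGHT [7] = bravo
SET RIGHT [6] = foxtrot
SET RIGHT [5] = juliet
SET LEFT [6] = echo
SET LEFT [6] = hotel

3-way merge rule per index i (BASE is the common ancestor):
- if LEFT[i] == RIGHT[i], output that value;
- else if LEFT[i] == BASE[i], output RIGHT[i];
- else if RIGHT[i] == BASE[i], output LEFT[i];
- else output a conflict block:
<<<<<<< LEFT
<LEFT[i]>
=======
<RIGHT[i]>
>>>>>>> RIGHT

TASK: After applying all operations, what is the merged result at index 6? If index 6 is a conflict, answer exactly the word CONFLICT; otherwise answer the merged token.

Final LEFT:  [kilo, hotel, charlie, foxtrot, charlie, charlie, hotel, lima]
Final RIGHT: [kilo, hotel, charlie, foxtrot, lima, juliet, foxtrot, bravo]
i=0: L=kilo R=kilo -> agree -> kilo
i=1: L=hotel R=hotel -> agree -> hotel
i=2: L=charlie R=charlie -> agree -> charlie
i=3: L=foxtrot R=foxtrot -> agree -> foxtrot
i=4: BASE=juliet L=charlie R=lima all differ -> CONFLICT
i=5: L=charlie=BASE, R=juliet -> take RIGHT -> juliet
i=6: BASE=charlie L=hotel R=foxtrot all differ -> CONFLICT
i=7: L=lima=BASE, R=bravo -> take RIGHT -> bravo
Index 6 -> CONFLICT

Answer: CONFLICT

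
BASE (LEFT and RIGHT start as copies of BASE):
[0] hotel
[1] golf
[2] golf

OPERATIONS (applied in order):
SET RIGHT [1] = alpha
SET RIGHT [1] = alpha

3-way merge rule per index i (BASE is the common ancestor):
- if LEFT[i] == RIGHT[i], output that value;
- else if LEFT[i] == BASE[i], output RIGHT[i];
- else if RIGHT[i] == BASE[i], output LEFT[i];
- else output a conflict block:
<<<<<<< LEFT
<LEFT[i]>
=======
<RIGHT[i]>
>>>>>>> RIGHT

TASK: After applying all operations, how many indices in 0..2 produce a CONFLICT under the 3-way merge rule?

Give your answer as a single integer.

Final LEFT:  [hotel, golf, golf]
Final RIGHT: [hotel, alpha, golf]
i=0: L=hotel R=hotel -> agree -> hotel
i=1: L=golf=BASE, R=alpha -> take RIGHT -> alpha
i=2: L=golf R=golf -> agree -> golf
Conflict count: 0

Answer: 0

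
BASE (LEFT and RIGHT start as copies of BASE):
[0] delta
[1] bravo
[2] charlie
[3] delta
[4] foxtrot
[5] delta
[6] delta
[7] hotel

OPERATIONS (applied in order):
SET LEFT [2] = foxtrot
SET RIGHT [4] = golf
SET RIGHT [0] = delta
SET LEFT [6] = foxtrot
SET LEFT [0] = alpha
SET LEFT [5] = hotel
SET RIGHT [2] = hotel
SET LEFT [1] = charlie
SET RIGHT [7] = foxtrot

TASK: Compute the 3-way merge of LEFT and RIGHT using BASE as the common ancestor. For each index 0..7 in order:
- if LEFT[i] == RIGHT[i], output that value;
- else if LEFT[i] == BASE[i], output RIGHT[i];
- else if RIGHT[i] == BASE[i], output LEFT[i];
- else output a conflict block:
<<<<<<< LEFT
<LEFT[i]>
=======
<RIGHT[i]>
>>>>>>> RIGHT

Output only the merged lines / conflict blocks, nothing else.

Answer: alpha
charlie
<<<<<<< LEFT
foxtrot
=======
hotel
>>>>>>> RIGHT
delta
golf
hotel
foxtrot
foxtrot

Derivation:
Final LEFT:  [alpha, charlie, foxtrot, delta, foxtrot, hotel, foxtrot, hotel]
Final RIGHT: [delta, bravo, hotel, delta, golf, delta, delta, foxtrot]
i=0: L=alpha, R=delta=BASE -> take LEFT -> alpha
i=1: L=charlie, R=bravo=BASE -> take LEFT -> charlie
i=2: BASE=charlie L=foxtrot R=hotel all differ -> CONFLICT
i=3: L=delta R=delta -> agree -> delta
i=4: L=foxtrot=BASE, R=golf -> take RIGHT -> golf
i=5: L=hotel, R=delta=BASE -> take LEFT -> hotel
i=6: L=foxtrot, R=delta=BASE -> take LEFT -> foxtrot
i=7: L=hotel=BASE, R=foxtrot -> take RIGHT -> foxtrot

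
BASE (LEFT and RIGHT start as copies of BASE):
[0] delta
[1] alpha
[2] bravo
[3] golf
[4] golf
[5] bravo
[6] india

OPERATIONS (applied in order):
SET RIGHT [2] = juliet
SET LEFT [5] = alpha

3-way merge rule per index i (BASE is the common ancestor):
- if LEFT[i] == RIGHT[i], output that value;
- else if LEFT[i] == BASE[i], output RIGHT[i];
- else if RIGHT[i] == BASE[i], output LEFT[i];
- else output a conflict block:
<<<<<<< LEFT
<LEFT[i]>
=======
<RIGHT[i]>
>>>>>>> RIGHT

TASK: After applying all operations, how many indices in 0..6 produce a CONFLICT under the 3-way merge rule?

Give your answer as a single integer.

Answer: 0

Derivation:
Final LEFT:  [delta, alpha, bravo, golf, golf, alpha, india]
Final RIGHT: [delta, alpha, juliet, golf, golf, bravo, india]
i=0: L=delta R=delta -> agree -> delta
i=1: L=alpha R=alpha -> agree -> alpha
i=2: L=bravo=BASE, R=juliet -> take RIGHT -> juliet
i=3: L=golf R=golf -> agree -> golf
i=4: L=golf R=golf -> agree -> golf
i=5: L=alpha, R=bravo=BASE -> take LEFT -> alpha
i=6: L=india R=india -> agree -> india
Conflict count: 0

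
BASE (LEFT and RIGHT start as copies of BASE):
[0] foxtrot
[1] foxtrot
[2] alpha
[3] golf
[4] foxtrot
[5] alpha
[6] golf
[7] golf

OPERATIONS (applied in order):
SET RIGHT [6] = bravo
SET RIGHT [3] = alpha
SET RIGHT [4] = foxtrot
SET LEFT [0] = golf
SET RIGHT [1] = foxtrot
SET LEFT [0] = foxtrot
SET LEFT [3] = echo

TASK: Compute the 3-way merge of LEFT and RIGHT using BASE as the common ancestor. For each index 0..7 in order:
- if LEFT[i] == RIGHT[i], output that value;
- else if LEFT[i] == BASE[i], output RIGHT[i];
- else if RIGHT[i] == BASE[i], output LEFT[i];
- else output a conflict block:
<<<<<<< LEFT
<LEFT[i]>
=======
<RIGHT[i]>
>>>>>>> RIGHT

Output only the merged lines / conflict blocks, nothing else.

Answer: foxtrot
foxtrot
alpha
<<<<<<< LEFT
echo
=======
alpha
>>>>>>> RIGHT
foxtrot
alpha
bravo
golf

Derivation:
Final LEFT:  [foxtrot, foxtrot, alpha, echo, foxtrot, alpha, golf, golf]
Final RIGHT: [foxtrot, foxtrot, alpha, alpha, foxtrot, alpha, bravo, golf]
i=0: L=foxtrot R=foxtrot -> agree -> foxtrot
i=1: L=foxtrot R=foxtrot -> agree -> foxtrot
i=2: L=alpha R=alpha -> agree -> alpha
i=3: BASE=golf L=echo R=alpha all differ -> CONFLICT
i=4: L=foxtrot R=foxtrot -> agree -> foxtrot
i=5: L=alpha R=alpha -> agree -> alpha
i=6: L=golf=BASE, R=bravo -> take RIGHT -> bravo
i=7: L=golf R=golf -> agree -> golf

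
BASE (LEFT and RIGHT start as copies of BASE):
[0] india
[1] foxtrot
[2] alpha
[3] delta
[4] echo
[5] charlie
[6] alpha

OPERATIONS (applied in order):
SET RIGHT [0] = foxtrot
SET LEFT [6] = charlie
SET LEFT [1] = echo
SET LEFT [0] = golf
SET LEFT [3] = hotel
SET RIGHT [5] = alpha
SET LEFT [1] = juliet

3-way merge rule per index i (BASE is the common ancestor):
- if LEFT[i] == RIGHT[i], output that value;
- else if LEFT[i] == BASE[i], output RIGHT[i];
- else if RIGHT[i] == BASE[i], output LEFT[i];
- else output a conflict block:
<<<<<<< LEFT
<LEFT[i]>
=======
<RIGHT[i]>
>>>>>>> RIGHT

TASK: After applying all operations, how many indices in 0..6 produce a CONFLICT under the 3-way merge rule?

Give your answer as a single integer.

Answer: 1

Derivation:
Final LEFT:  [golf, juliet, alpha, hotel, echo, charlie, charlie]
Final RIGHT: [foxtrot, foxtrot, alpha, delta, echo, alpha, alpha]
i=0: BASE=india L=golf R=foxtrot all differ -> CONFLICT
i=1: L=juliet, R=foxtrot=BASE -> take LEFT -> juliet
i=2: L=alpha R=alpha -> agree -> alpha
i=3: L=hotel, R=delta=BASE -> take LEFT -> hotel
i=4: L=echo R=echo -> agree -> echo
i=5: L=charlie=BASE, R=alpha -> take RIGHT -> alpha
i=6: L=charlie, R=alpha=BASE -> take LEFT -> charlie
Conflict count: 1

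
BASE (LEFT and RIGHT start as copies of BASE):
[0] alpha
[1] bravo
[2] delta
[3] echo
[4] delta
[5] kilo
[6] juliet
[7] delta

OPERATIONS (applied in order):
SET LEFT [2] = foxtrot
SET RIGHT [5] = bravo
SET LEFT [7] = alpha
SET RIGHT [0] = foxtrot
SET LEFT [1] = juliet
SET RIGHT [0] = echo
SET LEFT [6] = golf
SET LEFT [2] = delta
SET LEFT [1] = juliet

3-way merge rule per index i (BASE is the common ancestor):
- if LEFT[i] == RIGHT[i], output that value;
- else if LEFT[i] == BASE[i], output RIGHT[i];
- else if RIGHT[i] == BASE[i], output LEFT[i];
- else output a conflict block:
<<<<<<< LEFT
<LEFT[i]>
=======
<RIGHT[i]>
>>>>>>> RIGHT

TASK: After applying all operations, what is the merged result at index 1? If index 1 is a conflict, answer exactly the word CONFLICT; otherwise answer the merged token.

Answer: juliet

Derivation:
Final LEFT:  [alpha, juliet, delta, echo, delta, kilo, golf, alpha]
Final RIGHT: [echo, bravo, delta, echo, delta, bravo, juliet, delta]
i=0: L=alpha=BASE, R=echo -> take RIGHT -> echo
i=1: L=juliet, R=bravo=BASE -> take LEFT -> juliet
i=2: L=delta R=delta -> agree -> delta
i=3: L=echo R=echo -> agree -> echo
i=4: L=delta R=delta -> agree -> delta
i=5: L=kilo=BASE, R=bravo -> take RIGHT -> bravo
i=6: L=golf, R=juliet=BASE -> take LEFT -> golf
i=7: L=alpha, R=delta=BASE -> take LEFT -> alpha
Index 1 -> juliet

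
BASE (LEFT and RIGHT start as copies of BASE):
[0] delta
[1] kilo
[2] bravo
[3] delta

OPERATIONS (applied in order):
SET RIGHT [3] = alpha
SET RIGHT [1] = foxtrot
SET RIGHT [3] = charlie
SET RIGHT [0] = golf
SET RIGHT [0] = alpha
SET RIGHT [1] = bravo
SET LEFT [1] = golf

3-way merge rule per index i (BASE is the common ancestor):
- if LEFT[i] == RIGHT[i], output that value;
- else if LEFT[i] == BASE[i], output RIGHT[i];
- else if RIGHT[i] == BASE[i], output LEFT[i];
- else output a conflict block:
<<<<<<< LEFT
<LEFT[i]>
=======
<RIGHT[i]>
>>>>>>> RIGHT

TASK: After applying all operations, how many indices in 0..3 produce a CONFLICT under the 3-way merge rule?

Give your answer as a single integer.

Final LEFT:  [delta, golf, bravo, delta]
Final RIGHT: [alpha, bravo, bravo, charlie]
i=0: L=delta=BASE, R=alpha -> take RIGHT -> alpha
i=1: BASE=kilo L=golf R=bravo all differ -> CONFLICT
i=2: L=bravo R=bravo -> agree -> bravo
i=3: L=delta=BASE, R=charlie -> take RIGHT -> charlie
Conflict count: 1

Answer: 1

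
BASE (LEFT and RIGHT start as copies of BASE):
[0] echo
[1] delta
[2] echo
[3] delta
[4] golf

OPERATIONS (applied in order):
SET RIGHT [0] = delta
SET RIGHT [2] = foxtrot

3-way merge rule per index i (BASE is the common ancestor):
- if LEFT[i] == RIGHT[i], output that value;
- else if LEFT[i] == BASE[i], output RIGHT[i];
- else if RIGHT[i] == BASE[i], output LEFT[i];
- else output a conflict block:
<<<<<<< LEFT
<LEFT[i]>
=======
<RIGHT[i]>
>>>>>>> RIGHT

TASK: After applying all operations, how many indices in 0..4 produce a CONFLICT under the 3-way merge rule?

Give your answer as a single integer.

Answer: 0

Derivation:
Final LEFT:  [echo, delta, echo, delta, golf]
Final RIGHT: [delta, delta, foxtrot, delta, golf]
i=0: L=echo=BASE, R=delta -> take RIGHT -> delta
i=1: L=delta R=delta -> agree -> delta
i=2: L=echo=BASE, R=foxtrot -> take RIGHT -> foxtrot
i=3: L=delta R=delta -> agree -> delta
i=4: L=golf R=golf -> agree -> golf
Conflict count: 0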